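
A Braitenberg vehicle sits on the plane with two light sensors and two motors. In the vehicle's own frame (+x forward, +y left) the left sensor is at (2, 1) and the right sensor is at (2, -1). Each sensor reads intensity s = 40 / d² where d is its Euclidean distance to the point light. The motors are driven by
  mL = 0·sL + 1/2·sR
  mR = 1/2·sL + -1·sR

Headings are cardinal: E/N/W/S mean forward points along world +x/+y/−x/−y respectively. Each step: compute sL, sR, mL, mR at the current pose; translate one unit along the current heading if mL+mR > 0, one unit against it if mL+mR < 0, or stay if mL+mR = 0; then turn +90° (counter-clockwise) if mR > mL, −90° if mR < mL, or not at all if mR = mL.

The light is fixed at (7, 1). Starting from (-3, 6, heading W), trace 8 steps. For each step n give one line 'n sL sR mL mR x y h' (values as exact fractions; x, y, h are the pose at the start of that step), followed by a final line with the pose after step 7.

0 1/4 2/9 1/9 -7/72 -3 6 W
1 40/193 40/149 20/149 -4740/28757 -4 6 N
2 20/53 4/9 2/9 -122/477 -4 5 E
3 8/25 40/173 20/173 -308/4325 -5 5 S
4 1/5 10/53 5/53 -47/530 -5 4 W
5 40/221 40/169 20/169 -420/2873 -6 4 N
6 4/13 20/61 10/61 -138/793 -6 3 E
7 40/169 8/45 4/45 -452/7605 -7 3 S
final -7 2 W

n=0: pose=(-3,6,W); sL=1/4, sR=2/9; mL=1/9, mR=-7/72; mL+mR=1/72 → advance +1; mR−mL=-5/24 → turn -1·90°
n=1: pose=(-4,6,N); sL=40/193, sR=40/149; mL=20/149, mR=-4740/28757; mL+mR=-880/28757 → advance -1; mR−mL=-8600/28757 → turn -1·90°
n=2: pose=(-4,5,E); sL=20/53, sR=4/9; mL=2/9, mR=-122/477; mL+mR=-16/477 → advance -1; mR−mL=-76/159 → turn -1·90°
n=3: pose=(-5,5,S); sL=8/25, sR=40/173; mL=20/173, mR=-308/4325; mL+mR=192/4325 → advance +1; mR−mL=-808/4325 → turn -1·90°
n=4: pose=(-5,4,W); sL=1/5, sR=10/53; mL=5/53, mR=-47/530; mL+mR=3/530 → advance +1; mR−mL=-97/530 → turn -1·90°
n=5: pose=(-6,4,N); sL=40/221, sR=40/169; mL=20/169, mR=-420/2873; mL+mR=-80/2873 → advance -1; mR−mL=-760/2873 → turn -1·90°
n=6: pose=(-6,3,E); sL=4/13, sR=20/61; mL=10/61, mR=-138/793; mL+mR=-8/793 → advance -1; mR−mL=-268/793 → turn -1·90°
n=7: pose=(-7,3,S); sL=40/169, sR=8/45; mL=4/45, mR=-452/7605; mL+mR=224/7605 → advance +1; mR−mL=-376/2535 → turn -1·90°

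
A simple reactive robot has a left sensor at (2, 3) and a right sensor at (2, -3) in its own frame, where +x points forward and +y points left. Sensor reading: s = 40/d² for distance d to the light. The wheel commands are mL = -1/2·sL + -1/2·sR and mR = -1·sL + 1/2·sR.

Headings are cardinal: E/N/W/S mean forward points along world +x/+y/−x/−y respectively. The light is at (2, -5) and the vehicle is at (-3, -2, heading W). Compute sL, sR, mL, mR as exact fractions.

40/49 8/17 -536/833 -484/833

left sensor world pos  = (-5, -5); dL² = 49
right sensor world pos = (-5, 1); dR² = 85
sL = 40/49 = 40/49
sR = 40/85 = 8/17
mL = -1/2·sL + -1/2·sR = -536/833
mR = -1·sL + 1/2·sR = -484/833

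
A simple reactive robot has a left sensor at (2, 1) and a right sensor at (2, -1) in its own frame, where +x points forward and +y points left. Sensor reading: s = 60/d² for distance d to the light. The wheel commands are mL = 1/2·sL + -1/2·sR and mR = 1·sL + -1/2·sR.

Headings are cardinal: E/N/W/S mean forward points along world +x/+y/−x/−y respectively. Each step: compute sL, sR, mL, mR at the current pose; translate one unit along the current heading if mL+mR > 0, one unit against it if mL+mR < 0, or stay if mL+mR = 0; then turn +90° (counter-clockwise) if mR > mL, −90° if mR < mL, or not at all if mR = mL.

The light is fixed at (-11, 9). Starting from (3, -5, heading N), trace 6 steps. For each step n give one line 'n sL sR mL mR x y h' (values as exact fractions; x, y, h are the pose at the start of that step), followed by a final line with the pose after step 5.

n=0: pose=(3,-5,N); sL=60/313, sR=20/123; mL=560/38499, mR=4250/38499; mL+mR=4810/38499 → advance +1; mR−mL=30/313 → turn +1·90°
n=1: pose=(3,-4,W); sL=3/17, sR=5/24; mL=-13/816, mR=59/816; mL+mR=23/408 → advance +1; mR−mL=3/34 → turn +1·90°
n=2: pose=(2,-4,S); sL=60/421, sR=20/123; mL=-520/51783, mR=3170/51783; mL+mR=2650/51783 → advance +1; mR−mL=30/421 → turn +1·90°
n=3: pose=(2,-5,E); sL=30/197, sR=2/15; mL=28/2955, mR=253/2955; mL+mR=281/2955 → advance +1; mR−mL=15/197 → turn +1·90°
n=4: pose=(3,-5,N); sL=60/313, sR=20/123; mL=560/38499, mR=4250/38499; mL+mR=4810/38499 → advance +1; mR−mL=30/313 → turn +1·90°
n=5: pose=(3,-4,W); sL=3/17, sR=5/24; mL=-13/816, mR=59/816; mL+mR=23/408 → advance +1; mR−mL=3/34 → turn +1·90°

0 60/313 20/123 560/38499 4250/38499 3 -5 N
1 3/17 5/24 -13/816 59/816 3 -4 W
2 60/421 20/123 -520/51783 3170/51783 2 -4 S
3 30/197 2/15 28/2955 253/2955 2 -5 E
4 60/313 20/123 560/38499 4250/38499 3 -5 N
5 3/17 5/24 -13/816 59/816 3 -4 W
final 2 -4 S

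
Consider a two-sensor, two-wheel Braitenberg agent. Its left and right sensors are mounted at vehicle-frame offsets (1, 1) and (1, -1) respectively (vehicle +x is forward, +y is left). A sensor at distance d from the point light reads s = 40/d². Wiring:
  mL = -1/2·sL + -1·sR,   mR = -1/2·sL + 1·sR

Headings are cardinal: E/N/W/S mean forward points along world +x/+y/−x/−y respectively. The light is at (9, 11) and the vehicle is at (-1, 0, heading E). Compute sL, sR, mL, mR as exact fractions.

40/181 8/45 -2348/8145 548/8145

left sensor world pos  = (0, 1); dL² = 181
right sensor world pos = (0, -1); dR² = 225
sL = 40/181 = 40/181
sR = 40/225 = 8/45
mL = -1/2·sL + -1·sR = -2348/8145
mR = -1/2·sL + 1·sR = 548/8145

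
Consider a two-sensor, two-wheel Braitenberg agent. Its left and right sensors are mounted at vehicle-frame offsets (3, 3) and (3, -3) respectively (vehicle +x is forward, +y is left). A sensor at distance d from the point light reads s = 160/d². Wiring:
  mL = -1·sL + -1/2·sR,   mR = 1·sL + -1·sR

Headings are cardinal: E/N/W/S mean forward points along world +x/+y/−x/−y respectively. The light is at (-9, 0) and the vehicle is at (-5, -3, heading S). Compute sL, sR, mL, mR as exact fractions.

left sensor world pos  = (-2, -6); dL² = 85
right sensor world pos = (-8, -6); dR² = 37
sL = 160/85 = 32/17
sR = 160/37 = 160/37
mL = -1·sL + -1/2·sR = -2544/629
mR = 1·sL + -1·sR = -1536/629

32/17 160/37 -2544/629 -1536/629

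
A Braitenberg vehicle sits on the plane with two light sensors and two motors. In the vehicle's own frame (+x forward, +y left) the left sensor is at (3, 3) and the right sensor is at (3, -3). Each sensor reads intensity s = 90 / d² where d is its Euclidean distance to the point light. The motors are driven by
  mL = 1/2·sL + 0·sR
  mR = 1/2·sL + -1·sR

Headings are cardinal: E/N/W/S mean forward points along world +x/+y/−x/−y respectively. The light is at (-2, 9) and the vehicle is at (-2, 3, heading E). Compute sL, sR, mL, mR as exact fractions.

5 1 5/2 3/2

left sensor world pos  = (1, 6); dL² = 18
right sensor world pos = (1, 0); dR² = 90
sL = 90/18 = 5
sR = 90/90 = 1
mL = 1/2·sL + 0·sR = 5/2
mR = 1/2·sL + -1·sR = 3/2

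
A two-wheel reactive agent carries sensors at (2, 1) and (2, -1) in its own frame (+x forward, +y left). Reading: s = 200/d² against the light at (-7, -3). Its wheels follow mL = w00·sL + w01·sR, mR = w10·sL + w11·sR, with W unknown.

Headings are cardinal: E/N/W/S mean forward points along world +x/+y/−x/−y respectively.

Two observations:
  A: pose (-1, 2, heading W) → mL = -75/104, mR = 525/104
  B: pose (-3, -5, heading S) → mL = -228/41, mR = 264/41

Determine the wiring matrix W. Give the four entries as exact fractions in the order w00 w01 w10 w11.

1/2 -1 1/2 1/2

obs A: pose=(-1,2,W) → sL=25/4, sR=50/13, mL=-75/104, mR=525/104
obs B: pose=(-3,-5,S) → sL=200/41, sR=8, mL=-228/41, mR=264/41
sensor matrix S = [[25/4, 50/13], [200/41, 8]]; det S = 16650/533
solve [mL_A; mL_B] = S·[w00; w01] and [mR_A; mR_B] = S·[w10; w11]:
  w00 = 1/2, w01 = -1, w10 = 1/2, w11 = 1/2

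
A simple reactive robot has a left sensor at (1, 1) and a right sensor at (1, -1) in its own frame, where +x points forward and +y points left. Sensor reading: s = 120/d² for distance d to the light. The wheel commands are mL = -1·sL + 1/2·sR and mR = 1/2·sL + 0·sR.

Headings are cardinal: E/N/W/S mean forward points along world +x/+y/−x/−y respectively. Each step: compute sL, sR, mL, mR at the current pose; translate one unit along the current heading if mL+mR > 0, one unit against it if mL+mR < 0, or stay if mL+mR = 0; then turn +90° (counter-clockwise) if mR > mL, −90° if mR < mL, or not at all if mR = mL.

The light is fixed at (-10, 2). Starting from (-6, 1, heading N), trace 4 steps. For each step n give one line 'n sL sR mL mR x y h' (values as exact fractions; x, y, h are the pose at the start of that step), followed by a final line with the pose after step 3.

0 40/3 24/5 -164/15 20/3 -6 1 N
1 20/3 12 -2/3 10/3 -6 0 W
2 24/5 120/13 -12/65 12/5 -7 0 S
3 6 15/4 -33/8 3 -7 -1 E
final -8 -1 N

n=0: pose=(-6,1,N); sL=40/3, sR=24/5; mL=-164/15, mR=20/3; mL+mR=-64/15 → advance -1; mR−mL=88/5 → turn +1·90°
n=1: pose=(-6,0,W); sL=20/3, sR=12; mL=-2/3, mR=10/3; mL+mR=8/3 → advance +1; mR−mL=4 → turn +1·90°
n=2: pose=(-7,0,S); sL=24/5, sR=120/13; mL=-12/65, mR=12/5; mL+mR=144/65 → advance +1; mR−mL=168/65 → turn +1·90°
n=3: pose=(-7,-1,E); sL=6, sR=15/4; mL=-33/8, mR=3; mL+mR=-9/8 → advance -1; mR−mL=57/8 → turn +1·90°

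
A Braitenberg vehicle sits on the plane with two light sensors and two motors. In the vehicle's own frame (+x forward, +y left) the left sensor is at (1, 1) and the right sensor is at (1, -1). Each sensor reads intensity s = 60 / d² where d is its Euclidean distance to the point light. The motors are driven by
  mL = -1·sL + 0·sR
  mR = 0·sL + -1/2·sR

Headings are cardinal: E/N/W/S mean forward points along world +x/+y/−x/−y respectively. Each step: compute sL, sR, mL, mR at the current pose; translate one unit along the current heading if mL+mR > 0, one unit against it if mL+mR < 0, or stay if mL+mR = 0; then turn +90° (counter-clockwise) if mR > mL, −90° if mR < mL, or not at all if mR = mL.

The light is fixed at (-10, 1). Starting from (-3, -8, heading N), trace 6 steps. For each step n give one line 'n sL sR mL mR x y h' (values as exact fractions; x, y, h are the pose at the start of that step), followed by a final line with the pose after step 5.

n=0: pose=(-3,-8,N); sL=3/5, sR=15/32; mL=-3/5, mR=-15/64; mL+mR=-267/320 → advance -1; mR−mL=117/320 → turn +1·90°
n=1: pose=(-3,-9,W); sL=60/157, sR=20/39; mL=-60/157, mR=-10/39; mL+mR=-3910/6123 → advance -1; mR−mL=770/6123 → turn +1·90°
n=2: pose=(-2,-9,S); sL=30/101, sR=6/17; mL=-30/101, mR=-3/17; mL+mR=-813/1717 → advance -1; mR−mL=207/1717 → turn +1·90°
n=3: pose=(-2,-8,E); sL=12/29, sR=60/181; mL=-12/29, mR=-30/181; mL+mR=-3042/5249 → advance -1; mR−mL=1302/5249 → turn +1·90°
n=4: pose=(-3,-8,N); sL=3/5, sR=15/32; mL=-3/5, mR=-15/64; mL+mR=-267/320 → advance -1; mR−mL=117/320 → turn +1·90°
n=5: pose=(-3,-9,W); sL=60/157, sR=20/39; mL=-60/157, mR=-10/39; mL+mR=-3910/6123 → advance -1; mR−mL=770/6123 → turn +1·90°

0 3/5 15/32 -3/5 -15/64 -3 -8 N
1 60/157 20/39 -60/157 -10/39 -3 -9 W
2 30/101 6/17 -30/101 -3/17 -2 -9 S
3 12/29 60/181 -12/29 -30/181 -2 -8 E
4 3/5 15/32 -3/5 -15/64 -3 -8 N
5 60/157 20/39 -60/157 -10/39 -3 -9 W
final -2 -9 S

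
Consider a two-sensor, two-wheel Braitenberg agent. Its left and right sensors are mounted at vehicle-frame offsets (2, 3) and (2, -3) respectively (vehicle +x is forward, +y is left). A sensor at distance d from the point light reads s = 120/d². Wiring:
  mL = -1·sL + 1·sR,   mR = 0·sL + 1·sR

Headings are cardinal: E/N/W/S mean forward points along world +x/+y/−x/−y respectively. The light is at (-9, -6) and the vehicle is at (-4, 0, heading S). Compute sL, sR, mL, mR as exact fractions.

3/2 6 9/2 6

left sensor world pos  = (-1, -2); dL² = 80
right sensor world pos = (-7, -2); dR² = 20
sL = 120/80 = 3/2
sR = 120/20 = 6
mL = -1·sL + 1·sR = 9/2
mR = 0·sL + 1·sR = 6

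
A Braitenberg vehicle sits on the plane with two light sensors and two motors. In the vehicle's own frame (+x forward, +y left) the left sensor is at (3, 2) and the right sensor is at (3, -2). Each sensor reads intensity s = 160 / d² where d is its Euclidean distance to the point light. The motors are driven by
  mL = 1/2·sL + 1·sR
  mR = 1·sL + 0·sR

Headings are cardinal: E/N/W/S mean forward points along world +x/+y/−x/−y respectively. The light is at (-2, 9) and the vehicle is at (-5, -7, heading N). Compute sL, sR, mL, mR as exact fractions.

80/97 16/17 2232/1649 80/97

left sensor world pos  = (-7, -4); dL² = 194
right sensor world pos = (-3, -4); dR² = 170
sL = 160/194 = 80/97
sR = 160/170 = 16/17
mL = 1/2·sL + 1·sR = 2232/1649
mR = 1·sL + 0·sR = 80/97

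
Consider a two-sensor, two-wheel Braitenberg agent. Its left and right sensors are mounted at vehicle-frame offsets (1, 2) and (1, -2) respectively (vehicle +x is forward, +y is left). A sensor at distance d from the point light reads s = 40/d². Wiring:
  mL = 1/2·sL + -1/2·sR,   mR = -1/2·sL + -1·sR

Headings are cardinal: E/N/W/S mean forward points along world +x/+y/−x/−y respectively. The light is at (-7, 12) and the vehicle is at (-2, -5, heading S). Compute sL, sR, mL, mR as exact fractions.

left sensor world pos  = (0, -6); dL² = 373
right sensor world pos = (-4, -6); dR² = 333
sL = 40/373 = 40/373
sR = 40/333 = 40/333
mL = 1/2·sL + -1/2·sR = -800/124209
mR = -1/2·sL + -1·sR = -21580/124209

40/373 40/333 -800/124209 -21580/124209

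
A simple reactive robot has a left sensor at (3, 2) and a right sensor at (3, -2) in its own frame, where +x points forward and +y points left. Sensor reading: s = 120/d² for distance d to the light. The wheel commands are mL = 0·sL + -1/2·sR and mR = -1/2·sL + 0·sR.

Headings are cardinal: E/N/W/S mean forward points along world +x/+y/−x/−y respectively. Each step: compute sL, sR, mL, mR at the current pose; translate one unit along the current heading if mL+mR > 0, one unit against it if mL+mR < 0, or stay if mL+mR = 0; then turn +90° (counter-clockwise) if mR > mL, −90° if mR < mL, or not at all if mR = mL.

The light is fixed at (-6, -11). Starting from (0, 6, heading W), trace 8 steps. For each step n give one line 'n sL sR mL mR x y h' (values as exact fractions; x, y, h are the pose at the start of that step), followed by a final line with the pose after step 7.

n=0: pose=(0,6,W); sL=20/39, sR=12/37; mL=-6/37, mR=-10/39; mL+mR=-604/1443 → advance -1; mR−mL=-136/1443 → turn -1·90°
n=1: pose=(1,6,N); sL=24/85, sR=120/481; mL=-60/481, mR=-12/85; mL+mR=-10872/40885 → advance -1; mR−mL=-672/40885 → turn -1·90°
n=2: pose=(1,5,E); sL=15/53, sR=15/37; mL=-15/74, mR=-15/106; mL+mR=-675/1961 → advance -1; mR−mL=120/1961 → turn +1·90°
n=3: pose=(0,5,N); sL=120/377, sR=24/85; mL=-12/85, mR=-60/377; mL+mR=-9624/32045 → advance -1; mR−mL=-576/32045 → turn -1·90°
n=4: pose=(0,4,E); sL=12/37, sR=12/25; mL=-6/25, mR=-6/37; mL+mR=-372/925 → advance -1; mR−mL=72/925 → turn +1·90°
n=5: pose=(-1,4,N); sL=40/111, sR=120/373; mL=-60/373, mR=-20/111; mL+mR=-14120/41403 → advance -1; mR−mL=-800/41403 → turn -1·90°
n=6: pose=(-1,3,E); sL=3/8, sR=15/26; mL=-15/52, mR=-3/16; mL+mR=-99/208 → advance -1; mR−mL=21/208 → turn +1·90°
n=7: pose=(-2,3,N); sL=120/293, sR=24/65; mL=-12/65, mR=-60/293; mL+mR=-7416/19045 → advance -1; mR−mL=-384/19045 → turn -1·90°

0 20/39 12/37 -6/37 -10/39 0 6 W
1 24/85 120/481 -60/481 -12/85 1 6 N
2 15/53 15/37 -15/74 -15/106 1 5 E
3 120/377 24/85 -12/85 -60/377 0 5 N
4 12/37 12/25 -6/25 -6/37 0 4 E
5 40/111 120/373 -60/373 -20/111 -1 4 N
6 3/8 15/26 -15/52 -3/16 -1 3 E
7 120/293 24/65 -12/65 -60/293 -2 3 N
final -2 2 E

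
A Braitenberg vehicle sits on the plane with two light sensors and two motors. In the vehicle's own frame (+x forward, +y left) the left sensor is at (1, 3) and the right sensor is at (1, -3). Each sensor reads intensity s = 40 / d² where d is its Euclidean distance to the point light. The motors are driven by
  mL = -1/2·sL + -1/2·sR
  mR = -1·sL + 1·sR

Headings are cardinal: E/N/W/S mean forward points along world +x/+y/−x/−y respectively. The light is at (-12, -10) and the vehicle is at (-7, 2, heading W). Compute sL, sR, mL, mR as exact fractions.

40/97 40/241 -6760/23377 -5760/23377

left sensor world pos  = (-8, -1); dL² = 97
right sensor world pos = (-8, 5); dR² = 241
sL = 40/97 = 40/97
sR = 40/241 = 40/241
mL = -1/2·sL + -1/2·sR = -6760/23377
mR = -1·sL + 1·sR = -5760/23377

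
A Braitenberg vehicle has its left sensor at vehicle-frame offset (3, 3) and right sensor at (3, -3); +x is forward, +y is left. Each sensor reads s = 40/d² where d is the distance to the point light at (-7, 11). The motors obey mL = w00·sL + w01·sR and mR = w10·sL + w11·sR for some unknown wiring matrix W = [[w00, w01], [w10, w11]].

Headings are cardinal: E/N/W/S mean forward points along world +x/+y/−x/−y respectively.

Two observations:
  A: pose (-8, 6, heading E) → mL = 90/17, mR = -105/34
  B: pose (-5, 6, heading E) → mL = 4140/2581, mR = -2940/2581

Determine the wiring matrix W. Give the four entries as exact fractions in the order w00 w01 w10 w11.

1 1/2 -1/2 -1

obs A: pose=(-8,6,E) → sL=5, sR=10/17, mL=90/17, mR=-105/34
obs B: pose=(-5,6,E) → sL=40/29, sR=40/89, mL=4140/2581, mR=-2940/2581
sensor matrix S = [[5, 10/17], [40/29, 40/89]]; det S = 63000/43877
solve [mL_A; mL_B] = S·[w00; w01] and [mR_A; mR_B] = S·[w10; w11]:
  w00 = 1, w01 = 1/2, w10 = -1/2, w11 = -1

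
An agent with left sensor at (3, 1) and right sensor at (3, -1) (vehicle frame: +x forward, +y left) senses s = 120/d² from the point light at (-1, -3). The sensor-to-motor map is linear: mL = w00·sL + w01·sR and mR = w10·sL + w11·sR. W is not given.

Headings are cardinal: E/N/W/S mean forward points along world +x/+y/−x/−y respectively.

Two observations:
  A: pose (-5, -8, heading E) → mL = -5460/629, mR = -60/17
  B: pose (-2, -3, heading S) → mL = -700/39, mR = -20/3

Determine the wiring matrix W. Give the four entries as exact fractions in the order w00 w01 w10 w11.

-1 -1/2 -1/2 0

obs A: pose=(-5,-8,E) → sL=120/17, sR=120/37, mL=-5460/629, mR=-60/17
obs B: pose=(-2,-3,S) → sL=40/3, sR=120/13, mL=-700/39, mR=-20/3
sensor matrix S = [[120/17, 120/37], [40/3, 120/13]]; det S = 179200/8177
solve [mL_A; mL_B] = S·[w00; w01] and [mR_A; mR_B] = S·[w10; w11]:
  w00 = -1, w01 = -1/2, w10 = -1/2, w11 = 0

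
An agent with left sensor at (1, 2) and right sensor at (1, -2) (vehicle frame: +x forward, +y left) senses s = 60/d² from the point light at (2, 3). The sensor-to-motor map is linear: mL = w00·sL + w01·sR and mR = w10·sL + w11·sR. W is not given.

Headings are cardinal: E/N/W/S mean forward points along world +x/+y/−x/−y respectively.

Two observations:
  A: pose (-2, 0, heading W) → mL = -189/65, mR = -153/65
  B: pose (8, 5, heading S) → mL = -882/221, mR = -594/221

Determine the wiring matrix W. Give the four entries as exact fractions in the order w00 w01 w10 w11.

obs A: pose=(-2,0,W) → sL=6/5, sR=30/13, mL=-189/65, mR=-153/65
obs B: pose=(8,5,S) → sL=12/13, sR=60/17, mL=-882/221, mR=-594/221
sensor matrix S = [[6/5, 30/13], [12/13, 60/17]]; det S = 6048/2873
solve [mL_A; mL_B] = S·[w00; w01] and [mR_A; mR_B] = S·[w10; w11]:
  w00 = -1/2, w01 = -1, w10 = -1, w11 = -1/2

-1/2 -1 -1 -1/2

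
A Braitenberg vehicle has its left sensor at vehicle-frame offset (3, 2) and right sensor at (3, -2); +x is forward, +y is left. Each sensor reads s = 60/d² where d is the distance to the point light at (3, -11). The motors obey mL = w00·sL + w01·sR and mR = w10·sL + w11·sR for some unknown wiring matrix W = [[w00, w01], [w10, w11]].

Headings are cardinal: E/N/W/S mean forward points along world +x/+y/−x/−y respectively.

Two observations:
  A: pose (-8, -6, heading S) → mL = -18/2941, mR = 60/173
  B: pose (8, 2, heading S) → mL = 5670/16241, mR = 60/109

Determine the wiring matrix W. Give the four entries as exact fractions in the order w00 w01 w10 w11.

-1/2 1 0 1

obs A: pose=(-8,-6,S) → sL=12/17, sR=60/173, mL=-18/2941, mR=60/173
obs B: pose=(8,2,S) → sL=60/149, sR=60/109, mL=5670/16241, mR=60/109
sensor matrix S = [[12/17, 60/173], [60/149, 60/109]]; det S = 11888640/47764781
solve [mL_A; mL_B] = S·[w00; w01] and [mR_A; mR_B] = S·[w10; w11]:
  w00 = -1/2, w01 = 1, w10 = 0, w11 = 1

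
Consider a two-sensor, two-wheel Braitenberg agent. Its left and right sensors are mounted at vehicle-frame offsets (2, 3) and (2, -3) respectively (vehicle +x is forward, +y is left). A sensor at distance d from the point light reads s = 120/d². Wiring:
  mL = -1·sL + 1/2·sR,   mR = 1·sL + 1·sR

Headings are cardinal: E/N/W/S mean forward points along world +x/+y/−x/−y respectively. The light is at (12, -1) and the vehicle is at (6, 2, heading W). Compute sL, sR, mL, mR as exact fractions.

15/8 6/5 -51/40 123/40

left sensor world pos  = (4, -1); dL² = 64
right sensor world pos = (4, 5); dR² = 100
sL = 120/64 = 15/8
sR = 120/100 = 6/5
mL = -1·sL + 1/2·sR = -51/40
mR = 1·sL + 1·sR = 123/40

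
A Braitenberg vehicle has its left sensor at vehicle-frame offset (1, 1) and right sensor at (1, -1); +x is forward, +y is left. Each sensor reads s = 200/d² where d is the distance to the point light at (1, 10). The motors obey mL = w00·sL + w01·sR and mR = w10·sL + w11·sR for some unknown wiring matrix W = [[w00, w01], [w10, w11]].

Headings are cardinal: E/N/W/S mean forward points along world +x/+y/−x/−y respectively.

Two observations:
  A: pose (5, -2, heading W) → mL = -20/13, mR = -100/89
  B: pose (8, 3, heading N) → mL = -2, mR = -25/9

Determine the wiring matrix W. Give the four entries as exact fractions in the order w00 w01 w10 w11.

0 -1 -1 0

obs A: pose=(5,-2,W) → sL=100/89, sR=20/13, mL=-20/13, mR=-100/89
obs B: pose=(8,3,N) → sL=25/9, sR=2, mL=-2, mR=-25/9
sensor matrix S = [[100/89, 20/13], [25/9, 2]]; det S = -21100/10413
solve [mL_A; mL_B] = S·[w00; w01] and [mR_A; mR_B] = S·[w10; w11]:
  w00 = 0, w01 = -1, w10 = -1, w11 = 0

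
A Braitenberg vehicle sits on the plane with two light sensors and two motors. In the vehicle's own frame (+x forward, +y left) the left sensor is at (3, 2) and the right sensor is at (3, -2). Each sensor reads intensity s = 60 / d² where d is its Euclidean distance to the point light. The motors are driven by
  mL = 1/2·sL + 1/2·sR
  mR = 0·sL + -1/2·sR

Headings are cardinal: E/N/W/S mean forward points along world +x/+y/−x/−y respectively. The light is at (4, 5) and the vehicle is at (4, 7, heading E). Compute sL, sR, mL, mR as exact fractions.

left sensor world pos  = (7, 9); dL² = 25
right sensor world pos = (7, 5); dR² = 9
sL = 60/25 = 12/5
sR = 60/9 = 20/3
mL = 1/2·sL + 1/2·sR = 68/15
mR = 0·sL + -1/2·sR = -10/3

12/5 20/3 68/15 -10/3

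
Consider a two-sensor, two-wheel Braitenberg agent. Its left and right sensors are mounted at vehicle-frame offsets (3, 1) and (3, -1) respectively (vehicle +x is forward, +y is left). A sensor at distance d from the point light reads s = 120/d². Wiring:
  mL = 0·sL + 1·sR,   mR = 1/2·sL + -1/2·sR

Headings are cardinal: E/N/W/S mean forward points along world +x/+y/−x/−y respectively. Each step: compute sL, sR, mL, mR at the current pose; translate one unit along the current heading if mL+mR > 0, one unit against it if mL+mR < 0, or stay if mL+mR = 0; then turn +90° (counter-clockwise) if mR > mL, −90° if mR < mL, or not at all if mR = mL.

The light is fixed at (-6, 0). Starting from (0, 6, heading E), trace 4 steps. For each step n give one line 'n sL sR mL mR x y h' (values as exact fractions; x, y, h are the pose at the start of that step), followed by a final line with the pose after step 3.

n=0: pose=(0,6,E); sL=12/13, sR=60/53; mL=60/53, mR=-72/689; mL+mR=708/689 → advance +1; mR−mL=-852/689 → turn -1·90°
n=1: pose=(1,6,S); sL=120/73, sR=8/3; mL=8/3, mR=-112/219; mL+mR=472/219 → advance +1; mR−mL=-232/73 → turn -1·90°
n=2: pose=(1,5,W); sL=15/4, sR=30/13; mL=30/13, mR=75/104; mL+mR=315/104 → advance +1; mR−mL=-165/104 → turn -1·90°
n=3: pose=(0,5,N); sL=120/89, sR=120/113; mL=120/113, mR=1440/10057; mL+mR=12120/10057 → advance +1; mR−mL=-9240/10057 → turn -1·90°

0 12/13 60/53 60/53 -72/689 0 6 E
1 120/73 8/3 8/3 -112/219 1 6 S
2 15/4 30/13 30/13 75/104 1 5 W
3 120/89 120/113 120/113 1440/10057 0 5 N
final 0 6 E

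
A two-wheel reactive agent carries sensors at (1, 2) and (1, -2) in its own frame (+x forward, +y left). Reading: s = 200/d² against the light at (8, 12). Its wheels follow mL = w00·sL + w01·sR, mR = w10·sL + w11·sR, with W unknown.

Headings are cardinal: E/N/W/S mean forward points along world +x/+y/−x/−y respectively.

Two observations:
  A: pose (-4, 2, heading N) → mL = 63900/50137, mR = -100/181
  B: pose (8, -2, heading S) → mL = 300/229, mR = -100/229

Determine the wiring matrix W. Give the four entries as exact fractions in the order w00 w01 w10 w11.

1 1/2 0 -1/2

obs A: pose=(-4,2,N) → sL=200/277, sR=200/181, mL=63900/50137, mR=-100/181
obs B: pose=(8,-2,S) → sL=200/229, sR=200/229, mL=300/229, mR=-100/229
sensor matrix S = [[200/277, 200/181], [200/229, 200/229]]; det S = -3840000/11481373
solve [mL_A; mL_B] = S·[w00; w01] and [mR_A; mR_B] = S·[w10; w11]:
  w00 = 1, w01 = 1/2, w10 = 0, w11 = -1/2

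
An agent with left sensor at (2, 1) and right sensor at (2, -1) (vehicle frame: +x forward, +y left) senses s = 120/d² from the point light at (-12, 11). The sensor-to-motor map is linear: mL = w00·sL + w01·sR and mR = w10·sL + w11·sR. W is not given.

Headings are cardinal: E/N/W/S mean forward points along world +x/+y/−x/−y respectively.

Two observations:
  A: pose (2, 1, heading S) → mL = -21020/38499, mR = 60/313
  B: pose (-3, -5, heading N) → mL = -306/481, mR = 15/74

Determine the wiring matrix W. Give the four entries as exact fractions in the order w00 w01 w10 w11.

obs A: pose=(2,1,S) → sL=40/123, sR=120/313, mL=-21020/38499, mR=60/313
obs B: pose=(-3,-5,N) → sL=6/13, sR=15/37, mL=-306/481, mR=15/74
sensor matrix S = [[40/123, 120/313], [6/13, 15/37]]; det S = -278440/6172673
solve [mL_A; mL_B] = S·[w00; w01] and [mR_A; mR_B] = S·[w10; w11]:
  w00 = -1/2, w01 = -1, w10 = 0, w11 = 1/2

-1/2 -1 0 1/2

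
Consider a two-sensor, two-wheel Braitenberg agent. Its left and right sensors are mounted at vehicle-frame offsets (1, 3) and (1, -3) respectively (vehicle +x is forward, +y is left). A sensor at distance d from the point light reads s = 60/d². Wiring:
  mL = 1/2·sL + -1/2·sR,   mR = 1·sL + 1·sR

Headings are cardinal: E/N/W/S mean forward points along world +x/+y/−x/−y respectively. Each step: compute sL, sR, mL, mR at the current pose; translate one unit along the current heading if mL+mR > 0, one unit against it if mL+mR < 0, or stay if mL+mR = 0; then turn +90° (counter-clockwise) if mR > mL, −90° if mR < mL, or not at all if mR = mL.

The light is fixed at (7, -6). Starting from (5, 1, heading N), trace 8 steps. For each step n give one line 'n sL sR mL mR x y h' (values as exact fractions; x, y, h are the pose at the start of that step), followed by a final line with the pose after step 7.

0 60/89 12/13 -144/1157 1848/1157 5 1 N
1 30/17 6/13 144/221 492/221 5 2 W
2 60/49 12/17 216/833 1608/833 4 2 S
3 15/26 3 -63/52 93/26 4 1 E
4 60/89 12/13 -144/1157 1848/1157 5 1 N
5 30/17 6/13 144/221 492/221 5 2 W
6 60/49 12/17 216/833 1608/833 4 2 S
7 15/26 3 -63/52 93/26 4 1 E
final 5 1 N

n=0: pose=(5,1,N); sL=60/89, sR=12/13; mL=-144/1157, mR=1848/1157; mL+mR=1704/1157 → advance +1; mR−mL=1992/1157 → turn +1·90°
n=1: pose=(5,2,W); sL=30/17, sR=6/13; mL=144/221, mR=492/221; mL+mR=636/221 → advance +1; mR−mL=348/221 → turn +1·90°
n=2: pose=(4,2,S); sL=60/49, sR=12/17; mL=216/833, mR=1608/833; mL+mR=1824/833 → advance +1; mR−mL=1392/833 → turn +1·90°
n=3: pose=(4,1,E); sL=15/26, sR=3; mL=-63/52, mR=93/26; mL+mR=123/52 → advance +1; mR−mL=249/52 → turn +1·90°
n=4: pose=(5,1,N); sL=60/89, sR=12/13; mL=-144/1157, mR=1848/1157; mL+mR=1704/1157 → advance +1; mR−mL=1992/1157 → turn +1·90°
n=5: pose=(5,2,W); sL=30/17, sR=6/13; mL=144/221, mR=492/221; mL+mR=636/221 → advance +1; mR−mL=348/221 → turn +1·90°
n=6: pose=(4,2,S); sL=60/49, sR=12/17; mL=216/833, mR=1608/833; mL+mR=1824/833 → advance +1; mR−mL=1392/833 → turn +1·90°
n=7: pose=(4,1,E); sL=15/26, sR=3; mL=-63/52, mR=93/26; mL+mR=123/52 → advance +1; mR−mL=249/52 → turn +1·90°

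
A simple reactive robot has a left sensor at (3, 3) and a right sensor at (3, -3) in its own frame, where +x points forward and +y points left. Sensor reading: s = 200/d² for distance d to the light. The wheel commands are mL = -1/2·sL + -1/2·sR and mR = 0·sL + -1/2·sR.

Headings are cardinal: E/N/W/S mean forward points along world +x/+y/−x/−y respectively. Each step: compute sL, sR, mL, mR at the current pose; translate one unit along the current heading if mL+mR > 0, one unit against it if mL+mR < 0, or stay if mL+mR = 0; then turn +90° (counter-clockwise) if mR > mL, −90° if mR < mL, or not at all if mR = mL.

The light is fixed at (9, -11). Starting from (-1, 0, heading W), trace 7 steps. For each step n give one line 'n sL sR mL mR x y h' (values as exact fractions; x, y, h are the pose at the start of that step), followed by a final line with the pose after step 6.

0 200/233 40/73 -11960/17009 -20/73 -1 0 W
1 2 25/26 -77/52 -25/52 0 0 S
2 200/261 200/117 -1400/1131 -100/117 0 1 E
3 100/197 100/137 -16700/26989 -50/137 -1 1 N
4 200/233 40/73 -11960/17009 -20/73 -1 0 W
5 2 25/26 -77/52 -25/52 0 0 S
6 200/261 200/117 -1400/1131 -100/117 0 1 E
final -1 1 N

n=0: pose=(-1,0,W); sL=200/233, sR=40/73; mL=-11960/17009, mR=-20/73; mL+mR=-16620/17009 → advance -1; mR−mL=100/233 → turn +1·90°
n=1: pose=(0,0,S); sL=2, sR=25/26; mL=-77/52, mR=-25/52; mL+mR=-51/26 → advance -1; mR−mL=1 → turn +1·90°
n=2: pose=(0,1,E); sL=200/261, sR=200/117; mL=-1400/1131, mR=-100/117; mL+mR=-7100/3393 → advance -1; mR−mL=100/261 → turn +1·90°
n=3: pose=(-1,1,N); sL=100/197, sR=100/137; mL=-16700/26989, mR=-50/137; mL+mR=-26550/26989 → advance -1; mR−mL=50/197 → turn +1·90°
n=4: pose=(-1,0,W); sL=200/233, sR=40/73; mL=-11960/17009, mR=-20/73; mL+mR=-16620/17009 → advance -1; mR−mL=100/233 → turn +1·90°
n=5: pose=(0,0,S); sL=2, sR=25/26; mL=-77/52, mR=-25/52; mL+mR=-51/26 → advance -1; mR−mL=1 → turn +1·90°
n=6: pose=(0,1,E); sL=200/261, sR=200/117; mL=-1400/1131, mR=-100/117; mL+mR=-7100/3393 → advance -1; mR−mL=100/261 → turn +1·90°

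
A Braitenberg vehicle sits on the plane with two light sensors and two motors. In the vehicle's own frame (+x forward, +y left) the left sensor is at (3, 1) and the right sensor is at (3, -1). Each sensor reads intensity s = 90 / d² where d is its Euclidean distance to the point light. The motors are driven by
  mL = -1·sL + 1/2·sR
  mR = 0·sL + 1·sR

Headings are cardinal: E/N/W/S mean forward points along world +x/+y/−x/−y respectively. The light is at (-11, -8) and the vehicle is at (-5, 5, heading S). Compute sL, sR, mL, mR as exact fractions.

left sensor world pos  = (-4, 2); dL² = 149
right sensor world pos = (-6, 2); dR² = 125
sL = 90/149 = 90/149
sR = 90/125 = 18/25
mL = -1·sL + 1/2·sR = -909/3725
mR = 0·sL + 1·sR = 18/25

90/149 18/25 -909/3725 18/25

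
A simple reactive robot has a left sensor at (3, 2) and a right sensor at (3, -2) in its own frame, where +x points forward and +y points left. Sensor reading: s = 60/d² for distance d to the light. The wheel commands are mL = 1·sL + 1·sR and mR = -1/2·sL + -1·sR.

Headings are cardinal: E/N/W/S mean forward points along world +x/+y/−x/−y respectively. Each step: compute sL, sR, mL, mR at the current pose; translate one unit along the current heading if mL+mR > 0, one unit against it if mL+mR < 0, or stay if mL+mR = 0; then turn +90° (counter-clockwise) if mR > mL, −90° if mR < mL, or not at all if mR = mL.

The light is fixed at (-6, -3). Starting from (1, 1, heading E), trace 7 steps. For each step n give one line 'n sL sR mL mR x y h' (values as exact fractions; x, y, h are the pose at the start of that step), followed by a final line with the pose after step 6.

0 15/34 15/26 225/221 -705/884 1 1 E
1 60/101 60/37 8280/3737 -7170/3737 2 1 S
2 30/13 6/5 228/65 -153/65 2 0 W
3 60/61 20/39 3560/2379 -2390/2379 1 0 N
4 15/34 15/26 225/221 -705/884 1 1 E
5 60/101 60/37 8280/3737 -7170/3737 2 1 S
6 30/13 6/5 228/65 -153/65 2 0 W
final 1 0 N

n=0: pose=(1,1,E); sL=15/34, sR=15/26; mL=225/221, mR=-705/884; mL+mR=15/68 → advance +1; mR−mL=-1605/884 → turn -1·90°
n=1: pose=(2,1,S); sL=60/101, sR=60/37; mL=8280/3737, mR=-7170/3737; mL+mR=30/101 → advance +1; mR−mL=-15450/3737 → turn -1·90°
n=2: pose=(2,0,W); sL=30/13, sR=6/5; mL=228/65, mR=-153/65; mL+mR=15/13 → advance +1; mR−mL=-381/65 → turn -1·90°
n=3: pose=(1,0,N); sL=60/61, sR=20/39; mL=3560/2379, mR=-2390/2379; mL+mR=30/61 → advance +1; mR−mL=-5950/2379 → turn -1·90°
n=4: pose=(1,1,E); sL=15/34, sR=15/26; mL=225/221, mR=-705/884; mL+mR=15/68 → advance +1; mR−mL=-1605/884 → turn -1·90°
n=5: pose=(2,1,S); sL=60/101, sR=60/37; mL=8280/3737, mR=-7170/3737; mL+mR=30/101 → advance +1; mR−mL=-15450/3737 → turn -1·90°
n=6: pose=(2,0,W); sL=30/13, sR=6/5; mL=228/65, mR=-153/65; mL+mR=15/13 → advance +1; mR−mL=-381/65 → turn -1·90°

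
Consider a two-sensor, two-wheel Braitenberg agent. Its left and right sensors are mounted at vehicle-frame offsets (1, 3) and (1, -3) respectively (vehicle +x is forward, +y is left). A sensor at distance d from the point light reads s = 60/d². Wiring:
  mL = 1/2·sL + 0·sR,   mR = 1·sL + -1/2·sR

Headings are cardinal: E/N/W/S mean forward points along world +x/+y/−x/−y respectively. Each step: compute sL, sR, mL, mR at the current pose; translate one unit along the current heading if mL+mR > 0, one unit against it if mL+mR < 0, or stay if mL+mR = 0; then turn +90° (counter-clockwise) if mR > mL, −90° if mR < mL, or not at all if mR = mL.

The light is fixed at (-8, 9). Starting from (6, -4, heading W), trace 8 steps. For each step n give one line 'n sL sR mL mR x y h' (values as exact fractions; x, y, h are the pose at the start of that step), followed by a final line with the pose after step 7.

n=0: pose=(6,-4,W); sL=12/85, sR=60/269; mL=6/85, mR=678/22865; mL+mR=2292/22865 → advance +1; mR−mL=-936/22865 → turn -1·90°
n=1: pose=(5,-4,N); sL=15/61, sR=3/20; mL=15/122, mR=417/2440; mL+mR=717/2440 → advance +1; mR−mL=117/2440 → turn +1·90°
n=2: pose=(5,-3,W); sL=20/123, sR=4/15; mL=10/123, mR=6/205; mL+mR=68/615 → advance +1; mR−mL=-32/615 → turn -1·90°
n=3: pose=(4,-3,N); sL=30/101, sR=30/173; mL=15/101, mR=3675/17473; mL+mR=6270/17473 → advance +1; mR−mL=1080/17473 → turn +1·90°
n=4: pose=(4,-2,W); sL=60/317, sR=12/37; mL=30/317, mR=318/11729; mL+mR=1428/11729 → advance +1; mR−mL=-792/11729 → turn -1·90°
n=5: pose=(3,-2,N); sL=15/41, sR=15/74; mL=15/82, mR=1605/6068; mL+mR=2715/6068 → advance +1; mR−mL=495/6068 → turn +1·90°
n=6: pose=(3,-1,W); sL=60/269, sR=60/149; mL=30/269, mR=870/40081; mL+mR=5340/40081 → advance +1; mR−mL=-3600/40081 → turn -1·90°
n=7: pose=(2,-1,N); sL=6/13, sR=6/25; mL=3/13, mR=111/325; mL+mR=186/325 → advance +1; mR−mL=36/325 → turn +1·90°

0 12/85 60/269 6/85 678/22865 6 -4 W
1 15/61 3/20 15/122 417/2440 5 -4 N
2 20/123 4/15 10/123 6/205 5 -3 W
3 30/101 30/173 15/101 3675/17473 4 -3 N
4 60/317 12/37 30/317 318/11729 4 -2 W
5 15/41 15/74 15/82 1605/6068 3 -2 N
6 60/269 60/149 30/269 870/40081 3 -1 W
7 6/13 6/25 3/13 111/325 2 -1 N
final 2 0 W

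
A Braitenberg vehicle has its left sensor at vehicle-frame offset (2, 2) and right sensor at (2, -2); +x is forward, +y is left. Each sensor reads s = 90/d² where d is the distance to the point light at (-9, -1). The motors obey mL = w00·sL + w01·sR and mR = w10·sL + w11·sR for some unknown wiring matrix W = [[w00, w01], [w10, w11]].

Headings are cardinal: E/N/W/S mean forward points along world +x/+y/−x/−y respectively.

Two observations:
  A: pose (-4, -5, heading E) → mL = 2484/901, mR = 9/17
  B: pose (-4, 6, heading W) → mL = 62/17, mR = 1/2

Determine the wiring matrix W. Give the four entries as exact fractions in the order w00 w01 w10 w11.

1 1 0 1/2

obs A: pose=(-4,-5,E) → sL=90/53, sR=18/17, mL=2484/901, mR=9/17
obs B: pose=(-4,6,W) → sL=45/17, sR=1, mL=62/17, mR=1/2
sensor matrix S = [[90/53, 18/17], [45/17, 1]]; det S = -16920/15317
solve [mL_A; mL_B] = S·[w00; w01] and [mR_A; mR_B] = S·[w10; w11]:
  w00 = 1, w01 = 1, w10 = 0, w11 = 1/2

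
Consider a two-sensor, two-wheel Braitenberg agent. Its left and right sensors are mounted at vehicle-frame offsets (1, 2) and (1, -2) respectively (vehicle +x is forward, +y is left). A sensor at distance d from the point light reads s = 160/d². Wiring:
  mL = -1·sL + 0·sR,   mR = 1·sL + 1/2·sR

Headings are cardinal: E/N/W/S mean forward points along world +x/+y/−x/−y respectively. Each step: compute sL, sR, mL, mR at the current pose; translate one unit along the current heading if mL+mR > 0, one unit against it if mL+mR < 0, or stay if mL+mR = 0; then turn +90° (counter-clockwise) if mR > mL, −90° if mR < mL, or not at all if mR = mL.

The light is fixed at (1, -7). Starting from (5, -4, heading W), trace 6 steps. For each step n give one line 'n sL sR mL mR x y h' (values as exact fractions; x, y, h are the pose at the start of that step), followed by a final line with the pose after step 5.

0 16 80/17 -16 312/17 5 -4 W
1 160/29 32 -160/29 624/29 4 -4 S
2 5 10 -5 10 4 -5 E
3 160/13 32/9 -160/13 1648/117 5 -5 N
4 16 80/17 -16 312/17 5 -4 W
5 160/29 32 -160/29 624/29 4 -4 S
final 4 -5 E

n=0: pose=(5,-4,W); sL=16, sR=80/17; mL=-16, mR=312/17; mL+mR=40/17 → advance +1; mR−mL=584/17 → turn +1·90°
n=1: pose=(4,-4,S); sL=160/29, sR=32; mL=-160/29, mR=624/29; mL+mR=16 → advance +1; mR−mL=784/29 → turn +1·90°
n=2: pose=(4,-5,E); sL=5, sR=10; mL=-5, mR=10; mL+mR=5 → advance +1; mR−mL=15 → turn +1·90°
n=3: pose=(5,-5,N); sL=160/13, sR=32/9; mL=-160/13, mR=1648/117; mL+mR=16/9 → advance +1; mR−mL=3088/117 → turn +1·90°
n=4: pose=(5,-4,W); sL=16, sR=80/17; mL=-16, mR=312/17; mL+mR=40/17 → advance +1; mR−mL=584/17 → turn +1·90°
n=5: pose=(4,-4,S); sL=160/29, sR=32; mL=-160/29, mR=624/29; mL+mR=16 → advance +1; mR−mL=784/29 → turn +1·90°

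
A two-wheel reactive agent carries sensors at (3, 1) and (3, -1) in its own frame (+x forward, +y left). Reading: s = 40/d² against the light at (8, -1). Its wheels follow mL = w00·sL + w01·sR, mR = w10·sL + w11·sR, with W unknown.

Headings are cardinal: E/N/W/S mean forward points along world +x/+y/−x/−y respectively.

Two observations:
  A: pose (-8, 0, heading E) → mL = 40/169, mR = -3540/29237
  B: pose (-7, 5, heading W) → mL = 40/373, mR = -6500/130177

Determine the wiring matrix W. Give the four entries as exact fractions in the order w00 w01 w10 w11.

obs A: pose=(-8,0,E) → sL=40/173, sR=40/169, mL=40/169, mR=-3540/29237
obs B: pose=(-7,5,W) → sL=40/349, sR=40/373, mL=40/373, mR=-6500/130177
sensor matrix S = [[40/173, 40/169], [40/349, 40/373]]; det S = -8876800/3805984949
solve [mL_A; mL_B] = S·[w00; w01] and [mR_A; mR_B] = S·[w10; w11]:
  w00 = 0, w01 = 1, w10 = 1/2, w11 = -1

0 1 1/2 -1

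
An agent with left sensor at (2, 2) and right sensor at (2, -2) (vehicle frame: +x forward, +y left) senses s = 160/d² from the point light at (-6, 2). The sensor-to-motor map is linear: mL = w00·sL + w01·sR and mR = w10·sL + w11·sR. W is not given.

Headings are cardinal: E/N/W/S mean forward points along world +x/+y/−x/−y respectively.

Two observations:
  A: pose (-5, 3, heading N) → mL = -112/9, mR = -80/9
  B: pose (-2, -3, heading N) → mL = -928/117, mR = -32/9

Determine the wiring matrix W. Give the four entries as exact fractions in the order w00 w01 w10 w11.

-1/2 -1/2 0 -1

obs A: pose=(-5,3,N) → sL=16, sR=80/9, mL=-112/9, mR=-80/9
obs B: pose=(-2,-3,N) → sL=160/13, sR=32/9, mL=-928/117, mR=-32/9
sensor matrix S = [[16, 80/9], [160/13, 32/9]]; det S = -2048/39
solve [mL_A; mL_B] = S·[w00; w01] and [mR_A; mR_B] = S·[w10; w11]:
  w00 = -1/2, w01 = -1/2, w10 = 0, w11 = -1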